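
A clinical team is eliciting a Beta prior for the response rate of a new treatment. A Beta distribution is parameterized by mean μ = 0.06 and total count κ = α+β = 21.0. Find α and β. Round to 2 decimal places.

α = 1.26, β = 19.74

α = μκ = 0.06×21.0 = 1.26 and β = (1−μ)κ = 0.94×21.0 = 19.74.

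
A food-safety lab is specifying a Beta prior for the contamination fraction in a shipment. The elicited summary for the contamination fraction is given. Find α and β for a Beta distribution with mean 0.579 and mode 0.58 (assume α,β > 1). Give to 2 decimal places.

Let s = α+β. Mean gives α = μs = 0.579s; mode gives (α−1)/(s−2) = 0.58.
Substituting: 0.579s − 1 = 0.58(s−2) = 0.58s − 1.16, so -0.001s = -0.16 and s = 160.0000.
Then α = 0.579×160.0000 = 92.64 and β = s−α = 67.36.

α = 92.64, β = 67.36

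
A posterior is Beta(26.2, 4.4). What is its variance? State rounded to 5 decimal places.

Var = αβ/[(α+β)²(α+β+1)] = (26.2×4.4)/(30.6²×31.6) = 115.28/29588.976 = 0.00390.

0.00390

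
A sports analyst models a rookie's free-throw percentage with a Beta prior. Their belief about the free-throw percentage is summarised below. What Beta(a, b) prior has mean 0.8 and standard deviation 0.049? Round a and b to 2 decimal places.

a = 52.51, b = 13.13

First σ² = 0.002401. Setting a = μn, b = (1−μ)n with n = a+b,
μ(1−μ)/(n+1) = 0.002401 ⇒ n+1 = 0.16/0.002401 = 66.6389 ⇒ n = 65.6389.
Hence a = 0.8×65.6389 = 52.51, b = 0.2×65.6389 = 13.13.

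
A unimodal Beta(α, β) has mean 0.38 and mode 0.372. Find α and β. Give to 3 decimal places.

With s = α+β: μ = α/s and mode = (α−1)/(s−2). Eliminating α = μs,
μs − 1 = m(s−2) ⇒ s(μ−m) = 1−2m ⇒ s = 0.256/0.008 = 32.0000.
So α = μs = 12.160, β = (1−μ)s = 19.840.

α = 12.160, β = 19.840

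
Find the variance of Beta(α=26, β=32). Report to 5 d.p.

0.00419

Var = αβ/[(α+β)²(α+β+1)] = (26×32)/(58²×59) = 832/198476 = 0.00419.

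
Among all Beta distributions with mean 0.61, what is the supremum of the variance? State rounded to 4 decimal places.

0.2379

Var = μ(1−μ)/(α+β+1), which approaches μ(1−μ) as α+β → 0.
So the supremum is μ(1−μ) = 0.61×0.39 = 0.2379.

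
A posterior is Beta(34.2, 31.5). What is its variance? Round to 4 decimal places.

0.0037

μ = 34.2/65.7 = 0.520548; Var = μ(1−μ)/(α+β+1) = 0.2495778/66.7 = 0.0037.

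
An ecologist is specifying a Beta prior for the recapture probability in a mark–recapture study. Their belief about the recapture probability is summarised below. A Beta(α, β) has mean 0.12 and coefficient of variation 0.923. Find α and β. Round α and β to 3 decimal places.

α = 0.913, β = 6.695

σ = CV·μ = 0.923×0.12 = 0.11076, so σ² = 0.012268.
s+1 = μ(1−μ)/σ² = 0.1056/0.012268 = 8.6079, so s = α+β = 7.6079.
α = μs = 0.913, β = (1−μ)s = 6.695.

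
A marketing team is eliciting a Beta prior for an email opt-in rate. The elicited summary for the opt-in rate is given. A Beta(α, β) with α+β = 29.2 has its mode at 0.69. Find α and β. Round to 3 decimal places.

α = 19.768, β = 9.432

Mode = (α−1)/(κ−2) with κ = α+β, so α−1 = 0.69·27.2 = 18.768.
α = 19.768; β = κ − α = 9.432.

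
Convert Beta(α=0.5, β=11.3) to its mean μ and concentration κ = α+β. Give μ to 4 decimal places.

κ = α+β = 0.5+11.3 = 11.8; μ = α/κ = 0.5/11.8 = 0.0424.

μ = 0.0424, κ = 11.8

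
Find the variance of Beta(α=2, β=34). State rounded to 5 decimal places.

0.00142

α+β = 36 and αβ = 68, so Var = αβ/[(α+β)²(α+β+1)] = 68/47952 = 0.00142.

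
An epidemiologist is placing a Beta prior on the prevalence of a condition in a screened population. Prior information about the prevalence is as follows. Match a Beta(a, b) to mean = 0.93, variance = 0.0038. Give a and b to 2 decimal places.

By moment matching, a+b = μ(1−μ)/σ² − 1 = (0.93·0.07)/0.0038 − 1 = 17.1316 − 1 = 16.1316.
Since a/(a+b) = μ, a = 0.93·16.1316 = 15.00 and b = 0.07·16.1316 = 1.13.

a = 15.00, b = 1.13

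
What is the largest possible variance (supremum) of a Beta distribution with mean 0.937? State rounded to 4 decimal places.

0.0590

For fixed mean μ the Beta variance is μ(1−μ)/(α+β+1), increasing as α+β decreases.
Its least upper bound (not attained) is μ(1−μ) = 0.937·0.063 = 0.0590.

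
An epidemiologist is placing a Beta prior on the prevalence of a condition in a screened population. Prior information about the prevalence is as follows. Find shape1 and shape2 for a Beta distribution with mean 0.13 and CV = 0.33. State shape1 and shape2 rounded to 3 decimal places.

Var = (CV·μ)² = (0.33×0.13)² = 0.001840.
shape1+shape2 = μ(1−μ)/Var − 1 = 0.1131/0.001840 − 1 = 60.4537.
Thus shape1 = 0.13·60.4537 = 7.859 and shape2 = 0.87·60.4537 = 52.595.

shape1 = 7.859, shape2 = 52.595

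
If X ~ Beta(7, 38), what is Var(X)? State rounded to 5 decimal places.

0.00286

α+β = 45 and αβ = 266, so Var = αβ/[(α+β)²(α+β+1)] = 266/93150 = 0.00286.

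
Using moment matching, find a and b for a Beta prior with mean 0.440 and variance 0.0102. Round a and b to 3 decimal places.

a = 10.189, b = 12.968

By moment matching, a+b = μ(1−μ)/σ² − 1 = (0.440·0.560)/0.0102 − 1 = 24.1569 − 1 = 23.1569.
Since a/(a+b) = μ, a = 0.440·23.1569 = 10.189 and b = 0.560·23.1569 = 12.968.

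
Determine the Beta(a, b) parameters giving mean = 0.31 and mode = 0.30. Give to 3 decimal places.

With s = a+b: μ = a/s and mode = (a−1)/(s−2). Eliminating a = μs,
μs − 1 = m(s−2) ⇒ s(μ−m) = 1−2m ⇒ s = 0.40/0.01 = 40.0000.
So a = μs = 12.400, b = (1−μ)s = 27.600.

a = 12.400, b = 27.600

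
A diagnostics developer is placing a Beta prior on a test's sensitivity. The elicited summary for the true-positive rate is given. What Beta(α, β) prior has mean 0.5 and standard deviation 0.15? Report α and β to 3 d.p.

α = 5.056, β = 5.056

Variance = 0.15² = 0.0225. The moment-matching identity α+β = μ(1−μ)/Var − 1 gives
α+β = 0.25/0.0225 − 1 = 10.1111, so α = μ·10.1111 = 5.056 and β = (1−μ)·10.1111 = 5.056.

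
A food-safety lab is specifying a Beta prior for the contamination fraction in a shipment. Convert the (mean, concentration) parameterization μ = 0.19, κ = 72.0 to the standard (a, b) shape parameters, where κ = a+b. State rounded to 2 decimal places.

a = μκ = 0.19×72.0 = 13.68 and b = (1−μ)κ = 0.81×72.0 = 58.32.

a = 13.68, b = 58.32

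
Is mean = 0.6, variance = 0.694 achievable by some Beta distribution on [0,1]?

No

The Beta variance bound is σ² < μ(1−μ).
Here μ(1−μ) = 0.6×0.4 = 0.24, and 0.694 ≥ 0.24.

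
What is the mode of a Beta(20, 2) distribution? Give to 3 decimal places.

0.950

The density x^(α−1)(1−x)^(β−1) is maximised at (α−1)/(α+β−2) = 19/20 = 0.950.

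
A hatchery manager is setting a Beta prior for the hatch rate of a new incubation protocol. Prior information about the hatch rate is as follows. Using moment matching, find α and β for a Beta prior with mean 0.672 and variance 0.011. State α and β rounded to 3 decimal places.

By moment matching, α+β = μ(1−μ)/σ² − 1 = (0.672·0.328)/0.011 − 1 = 20.0378 − 1 = 19.0378.
Since α/(α+β) = μ, α = 0.672·19.0378 = 12.793 and β = 0.328·19.0378 = 6.244.

α = 12.793, β = 6.244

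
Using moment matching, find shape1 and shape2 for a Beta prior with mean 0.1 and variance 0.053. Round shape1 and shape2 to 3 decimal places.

shape1 = 0.070, shape2 = 0.628

By moment matching, shape1+shape2 = μ(1−μ)/σ² − 1 = (0.1·0.9)/0.053 − 1 = 1.6981 − 1 = 0.6981.
Since shape1/(shape1+shape2) = μ, shape1 = 0.1·0.6981 = 0.070 and shape2 = 0.9·0.6981 = 0.628.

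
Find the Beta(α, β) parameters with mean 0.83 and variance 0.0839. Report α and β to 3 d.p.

Let s = α+β. The Beta variance is μ(1−μ)/(s+1).
So s+1 = μ(1−μ)/σ² = (0.83×0.17)/0.0839 = 0.1411/0.0839 = 1.6818, giving s = 0.6818.
Then α = μs = 0.83×0.6818 = 0.566 and β = (1−μ)s = 0.17×0.6818 = 0.116.

α = 0.566, β = 0.116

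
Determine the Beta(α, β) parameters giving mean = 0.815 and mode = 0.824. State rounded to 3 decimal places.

α = 58.680, β = 13.320

With s = α+β: μ = α/s and mode = (α−1)/(s−2). Eliminating α = μs,
μs − 1 = m(s−2) ⇒ s(μ−m) = 1−2m ⇒ s = -0.648/-0.009 = 72.0000.
So α = μs = 58.680, β = (1−μ)s = 13.320.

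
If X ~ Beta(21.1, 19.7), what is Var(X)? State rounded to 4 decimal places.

Var = αβ/[(α+β)²(α+β+1)] = (21.1×19.7)/(40.8²×41.8) = 415.67/69581.952 = 0.0060.

0.0060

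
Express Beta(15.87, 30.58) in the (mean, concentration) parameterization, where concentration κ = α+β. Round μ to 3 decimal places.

κ = α+β = 15.87+30.58 = 46.45; μ = α/κ = 15.87/46.45 = 0.342.

μ = 0.342, κ = 46.45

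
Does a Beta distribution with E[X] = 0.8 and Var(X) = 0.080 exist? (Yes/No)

The Beta variance bound is σ² < μ(1−μ).
Here μ(1−μ) = 0.8×0.2 = 0.16, and 0.080 < 0.16.

Yes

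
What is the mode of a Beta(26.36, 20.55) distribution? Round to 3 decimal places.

0.565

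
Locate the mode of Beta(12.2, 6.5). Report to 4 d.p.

0.6707

With α,β > 1, mode = (α−1)/(α+β−2) = 11.2/16.7 = 0.6707.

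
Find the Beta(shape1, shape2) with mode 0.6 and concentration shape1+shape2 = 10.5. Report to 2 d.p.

shape1 = 6.10, shape2 = 4.40

Mode = (shape1−1)/(κ−2) with κ = shape1+shape2, so shape1−1 = 0.6·8.5 = 5.10.
shape1 = 6.10; shape2 = κ − shape1 = 4.40.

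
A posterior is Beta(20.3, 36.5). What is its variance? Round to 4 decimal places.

Var = αβ/[(α+β)²(α+β+1)] = (20.3×36.5)/(56.8²×57.8) = 740.95/186476.672 = 0.0040.

0.0040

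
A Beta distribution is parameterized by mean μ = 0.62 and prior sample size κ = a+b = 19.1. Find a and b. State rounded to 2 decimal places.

a = μκ = 0.62×19.1 = 11.84 and b = (1−μ)κ = 0.38×19.1 = 7.26.

a = 11.84, b = 7.26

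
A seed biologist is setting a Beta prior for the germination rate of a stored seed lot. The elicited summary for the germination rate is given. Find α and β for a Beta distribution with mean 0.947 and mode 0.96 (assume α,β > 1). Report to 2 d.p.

With s = α+β: μ = α/s and mode = (α−1)/(s−2). Eliminating α = μs,
μs − 1 = m(s−2) ⇒ s(μ−m) = 1−2m ⇒ s = -0.92/-0.013 = 70.7692.
So α = μs = 67.02, β = (1−μ)s = 3.75.

α = 67.02, β = 3.75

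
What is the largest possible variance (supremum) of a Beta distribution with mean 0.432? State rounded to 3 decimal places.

0.245

Var = μ(1−μ)/(α+β+1), which approaches μ(1−μ) as α+β → 0.
So the supremum is μ(1−μ) = 0.432×0.568 = 0.245.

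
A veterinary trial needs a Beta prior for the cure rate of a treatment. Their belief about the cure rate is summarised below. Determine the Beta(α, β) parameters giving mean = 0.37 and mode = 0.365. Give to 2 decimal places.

α = 19.98, β = 34.02

Let s = α+β. Mean gives α = μs = 0.37s; mode gives (α−1)/(s−2) = 0.365.
Substituting: 0.37s − 1 = 0.365(s−2) = 0.365s − 0.730, so 0.005s = 0.270 and s = 54.0000.
Then α = 0.37×54.0000 = 19.98 and β = s−α = 34.02.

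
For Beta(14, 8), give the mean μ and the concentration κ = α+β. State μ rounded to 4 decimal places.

μ = 0.6364, κ = 22

κ = α+β = 14+8 = 22; μ = α/κ = 14/22 = 0.6364.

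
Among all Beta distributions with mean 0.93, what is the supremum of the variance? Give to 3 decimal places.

Var = μ(1−μ)/(α+β+1), which approaches μ(1−μ) as α+β → 0.
So the supremum is μ(1−μ) = 0.93×0.07 = 0.065.

0.065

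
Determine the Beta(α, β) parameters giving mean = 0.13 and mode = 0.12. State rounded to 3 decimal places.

α = 9.880, β = 66.120

With s = α+β: μ = α/s and mode = (α−1)/(s−2). Eliminating α = μs,
μs − 1 = m(s−2) ⇒ s(μ−m) = 1−2m ⇒ s = 0.76/0.01 = 76.0000.
So α = μs = 9.880, β = (1−μ)s = 66.120.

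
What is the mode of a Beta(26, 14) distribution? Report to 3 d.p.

The density x^(α−1)(1−x)^(β−1) is maximised at (α−1)/(α+β−2) = 25/38 = 0.658.

0.658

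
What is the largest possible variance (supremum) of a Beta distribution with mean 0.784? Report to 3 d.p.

0.169

For fixed mean μ the Beta variance is μ(1−μ)/(α+β+1), increasing as α+β decreases.
Its least upper bound (not attained) is μ(1−μ) = 0.784·0.216 = 0.169.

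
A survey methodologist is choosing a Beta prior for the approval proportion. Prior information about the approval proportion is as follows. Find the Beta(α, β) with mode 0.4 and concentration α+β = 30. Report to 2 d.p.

α = 12.20, β = 17.80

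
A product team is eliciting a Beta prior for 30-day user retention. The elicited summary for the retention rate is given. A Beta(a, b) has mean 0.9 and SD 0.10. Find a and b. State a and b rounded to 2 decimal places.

First σ² = 0.0100. Setting a = μn, b = (1−μ)n with n = a+b,
μ(1−μ)/(n+1) = 0.0100 ⇒ n+1 = 0.09/0.0100 = 9.0000 ⇒ n = 8.0000.
Hence a = 0.9×8.0000 = 7.20, b = 0.1×8.0000 = 0.80.

a = 7.20, b = 0.80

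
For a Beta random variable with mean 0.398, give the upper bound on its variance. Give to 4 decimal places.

Var = μ(1−μ)/(α+β+1), which approaches μ(1−μ) as α+β → 0.
So the supremum is μ(1−μ) = 0.398×0.602 = 0.2396.

0.2396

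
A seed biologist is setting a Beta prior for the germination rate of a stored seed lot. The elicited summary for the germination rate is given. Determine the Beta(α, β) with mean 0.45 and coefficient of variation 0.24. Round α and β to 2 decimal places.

σ = CV·μ = 0.24×0.45 = 0.10800, so σ² = 0.011664.
s+1 = μ(1−μ)/σ² = 0.2475/0.011664 = 21.2191, so s = α+β = 20.2191.
α = μs = 9.10, β = (1−μ)s = 11.12.

α = 9.10, β = 11.12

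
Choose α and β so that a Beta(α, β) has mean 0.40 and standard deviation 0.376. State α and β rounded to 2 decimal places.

α = 0.28, β = 0.42

Variance = 0.376² = 0.141376. The moment-matching identity α+β = μ(1−μ)/Var − 1 gives
α+β = 0.2400/0.141376 − 1 = 0.6976, so α = μ·0.6976 = 0.28 and β = (1−μ)·0.6976 = 0.42.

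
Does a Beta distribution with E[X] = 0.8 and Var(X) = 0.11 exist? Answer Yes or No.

For any Beta, Var(X) < E[X]·(1−E[X]).
Here μ(1−μ) = 0.8×0.2 = 0.16, and 0.11 < 0.16.

Yes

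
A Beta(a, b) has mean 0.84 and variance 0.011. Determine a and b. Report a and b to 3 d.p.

Write ν = a+b; then a = μν and Var = μ(1−μ)/(ν+1).
ν = μ(1−μ)/Var − 1 = 0.1344/0.011 − 1 = 11.2182.
a = 0.84·11.2182 = 9.423, b = 0.16·11.2182 = 1.795.

a = 9.423, b = 1.795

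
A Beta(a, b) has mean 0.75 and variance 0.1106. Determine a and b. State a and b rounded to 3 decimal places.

a = 0.521, b = 0.174

Let s = a+b. The Beta variance is μ(1−μ)/(s+1).
So s+1 = μ(1−μ)/σ² = (0.75×0.25)/0.1106 = 0.1875/0.1106 = 1.6953, giving s = 0.6953.
Then a = μs = 0.75×0.6953 = 0.521 and b = (1−μ)s = 0.25×0.6953 = 0.174.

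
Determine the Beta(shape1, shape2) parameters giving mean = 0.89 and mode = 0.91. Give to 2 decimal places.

Let s = shape1+shape2. Mean gives shape1 = μs = 0.89s; mode gives (shape1−1)/(s−2) = 0.91.
Substituting: 0.89s − 1 = 0.91(s−2) = 0.91s − 1.82, so -0.02s = -0.82 and s = 41.0000.
Then shape1 = 0.89×41.0000 = 36.49 and shape2 = s−shape1 = 4.51.

shape1 = 36.49, shape2 = 4.51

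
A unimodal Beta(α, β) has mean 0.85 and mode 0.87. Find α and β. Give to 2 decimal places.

α = 31.45, β = 5.55

With s = α+β: μ = α/s and mode = (α−1)/(s−2). Eliminating α = μs,
μs − 1 = m(s−2) ⇒ s(μ−m) = 1−2m ⇒ s = -0.74/-0.02 = 37.0000.
So α = μs = 31.45, β = (1−μ)s = 5.55.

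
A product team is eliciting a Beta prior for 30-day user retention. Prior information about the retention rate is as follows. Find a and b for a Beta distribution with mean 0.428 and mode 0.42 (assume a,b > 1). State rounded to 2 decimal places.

Let s = a+b. Mean gives a = μs = 0.428s; mode gives (a−1)/(s−2) = 0.42.
Substituting: 0.428s − 1 = 0.42(s−2) = 0.42s − 0.84, so 0.008s = 0.16 and s = 20.0000.
Then a = 0.428×20.0000 = 8.56 and b = s−a = 11.44.

a = 8.56, b = 11.44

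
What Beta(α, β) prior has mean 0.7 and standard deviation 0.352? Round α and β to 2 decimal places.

α = 0.49, β = 0.21

First σ² = 0.123904. Setting α = μn, β = (1−μ)n with n = α+β,
μ(1−μ)/(n+1) = 0.123904 ⇒ n+1 = 0.21/0.123904 = 1.6949 ⇒ n = 0.6949.
Hence α = 0.7×0.6949 = 0.49, β = 0.3×0.6949 = 0.21.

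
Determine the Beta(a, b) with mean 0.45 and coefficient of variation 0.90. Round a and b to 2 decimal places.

a = 0.23, b = 0.28

Var = (CV·μ)² = (0.90×0.45)² = 0.164025.
a+b = μ(1−μ)/Var − 1 = 0.2475/0.164025 − 1 = 0.5089.
Thus a = 0.45·0.5089 = 0.23 and b = 0.55·0.5089 = 0.28.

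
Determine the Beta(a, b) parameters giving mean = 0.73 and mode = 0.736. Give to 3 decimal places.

Let s = a+b. Mean gives a = μs = 0.73s; mode gives (a−1)/(s−2) = 0.736.
Substituting: 0.73s − 1 = 0.736(s−2) = 0.736s − 1.472, so -0.006s = -0.472 and s = 78.6667.
Then a = 0.73×78.6667 = 57.427 and b = s−a = 21.240.

a = 57.427, b = 21.240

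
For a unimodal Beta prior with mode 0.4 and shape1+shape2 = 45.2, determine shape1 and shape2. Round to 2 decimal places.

shape1 = 18.28, shape2 = 26.92

Since the density peak of Beta(shape1,shape2) is at (shape1−1)/(shape1+shape2−2),
shape1 = 1 + 0.4(45.2−2) = 18.28 and shape2 = 45.2 − 18.28 = 26.92.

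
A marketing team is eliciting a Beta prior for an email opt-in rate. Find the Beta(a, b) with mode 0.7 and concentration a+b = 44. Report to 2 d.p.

For a,b>1 the mode is (a−1)/(a+b−2), so a = mode·(κ−2)+1 = 0.7×42+1 = 30.40.
And b = (1−mode)·(κ−2)+1 = 0.3×42+1 = 13.60.

a = 30.40, b = 13.60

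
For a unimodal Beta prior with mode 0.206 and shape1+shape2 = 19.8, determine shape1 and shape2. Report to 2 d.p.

Mode = (shape1−1)/(κ−2) with κ = shape1+shape2, so shape1−1 = 0.206·17.8 = 3.67.
shape1 = 4.67; shape2 = κ − shape1 = 15.13.

shape1 = 4.67, shape2 = 15.13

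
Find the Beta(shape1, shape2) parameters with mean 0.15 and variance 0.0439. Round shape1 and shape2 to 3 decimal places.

shape1 = 0.286, shape2 = 1.619

By moment matching, shape1+shape2 = μ(1−μ)/σ² − 1 = (0.15·0.85)/0.0439 − 1 = 2.9043 − 1 = 1.9043.
Since shape1/(shape1+shape2) = μ, shape1 = 0.15·1.9043 = 0.286 and shape2 = 0.85·1.9043 = 1.619.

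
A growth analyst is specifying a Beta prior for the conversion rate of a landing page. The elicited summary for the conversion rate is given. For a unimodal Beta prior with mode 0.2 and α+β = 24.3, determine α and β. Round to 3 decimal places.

α = 5.460, β = 18.840

Mode = (α−1)/(κ−2) with κ = α+β, so α−1 = 0.2·22.3 = 4.460.
α = 5.460; β = κ − α = 18.840.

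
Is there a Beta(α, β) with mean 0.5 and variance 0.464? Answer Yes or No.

A Beta with mean μ has variance μ(1−μ)/(α+β+1) < μ(1−μ).
Here μ(1−μ) = 0.5×0.5 = 0.25, and 0.464 ≥ 0.25.

No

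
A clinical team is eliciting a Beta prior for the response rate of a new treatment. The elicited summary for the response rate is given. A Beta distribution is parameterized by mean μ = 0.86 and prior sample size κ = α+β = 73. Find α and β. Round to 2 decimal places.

α = 62.78, β = 10.22

Split κ in proportion μ : (1−μ): α = 0.86·73 = 62.78, β = 73 − 62.78 = 10.22.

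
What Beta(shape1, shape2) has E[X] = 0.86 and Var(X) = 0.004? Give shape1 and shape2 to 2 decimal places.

shape1 = 25.03, shape2 = 4.07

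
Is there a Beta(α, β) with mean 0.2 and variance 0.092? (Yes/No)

Yes

For any Beta, Var(X) < E[X]·(1−E[X]).
Here μ(1−μ) = 0.2×0.8 = 0.16, and 0.092 < 0.16.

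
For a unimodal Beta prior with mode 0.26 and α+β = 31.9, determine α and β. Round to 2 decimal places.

Since the density peak of Beta(α,β) is at (α−1)/(α+β−2),
α = 1 + 0.26(31.9−2) = 8.77 and β = 31.9 − 8.77 = 23.13.

α = 8.77, β = 23.13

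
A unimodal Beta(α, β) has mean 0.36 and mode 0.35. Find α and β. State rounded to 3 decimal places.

With s = α+β: μ = α/s and mode = (α−1)/(s−2). Eliminating α = μs,
μs − 1 = m(s−2) ⇒ s(μ−m) = 1−2m ⇒ s = 0.30/0.01 = 30.0000.
So α = μs = 10.800, β = (1−μ)s = 19.200.

α = 10.800, β = 19.200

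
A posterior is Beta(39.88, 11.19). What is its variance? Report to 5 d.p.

0.00329

μ = 39.88/51.07 = 0.780889; Var = μ(1−μ)/(α+β+1) = 0.1711014/52.07 = 0.00329.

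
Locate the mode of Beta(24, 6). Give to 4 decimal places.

The density x^(α−1)(1−x)^(β−1) is maximised at (α−1)/(α+β−2) = 23/28 = 0.8214.

0.8214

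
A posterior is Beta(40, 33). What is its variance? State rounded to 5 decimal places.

μ = 40/73 = 0.547945; Var = μ(1−μ)/(α+β+1) = 0.2477013/74 = 0.00335.

0.00335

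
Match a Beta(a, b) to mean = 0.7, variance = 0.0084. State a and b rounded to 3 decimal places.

a = 16.800, b = 7.200

Write ν = a+b; then a = μν and Var = μ(1−μ)/(ν+1).
ν = μ(1−μ)/Var − 1 = 0.21/0.0084 − 1 = 24.0000.
a = 0.7·24.0000 = 16.800, b = 0.3·24.0000 = 7.200.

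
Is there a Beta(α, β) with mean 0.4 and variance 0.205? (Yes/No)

The Beta variance bound is σ² < μ(1−μ).
Here μ(1−μ) = 0.4×0.6 = 0.24, and 0.205 < 0.24.

Yes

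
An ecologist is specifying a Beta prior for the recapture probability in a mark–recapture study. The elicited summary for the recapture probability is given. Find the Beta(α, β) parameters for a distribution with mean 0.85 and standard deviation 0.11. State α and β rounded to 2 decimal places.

α = 8.11, β = 1.43

σ² = 0.11² = 0.0121.
With s = α+β, Var = μ(1−μ)/(s+1), so s+1 = (0.85×0.15)/0.0121 = 10.5372 and s = 9.5372.
α = μs = 8.11, β = (1−μ)s = 1.43.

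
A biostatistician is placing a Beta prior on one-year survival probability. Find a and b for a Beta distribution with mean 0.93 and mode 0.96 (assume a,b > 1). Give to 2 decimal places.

Let s = a+b. Mean gives a = μs = 0.93s; mode gives (a−1)/(s−2) = 0.96.
Substituting: 0.93s − 1 = 0.96(s−2) = 0.96s − 1.92, so -0.03s = -0.92 and s = 30.6667.
Then a = 0.93×30.6667 = 28.52 and b = s−a = 2.15.

a = 28.52, b = 2.15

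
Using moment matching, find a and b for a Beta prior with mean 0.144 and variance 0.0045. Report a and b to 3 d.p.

a = 3.800, b = 22.592

By moment matching, a+b = μ(1−μ)/σ² − 1 = (0.144·0.856)/0.0045 − 1 = 27.3920 − 1 = 26.3920.
Since a/(a+b) = μ, a = 0.144·26.3920 = 3.800 and b = 0.856·26.3920 = 22.592.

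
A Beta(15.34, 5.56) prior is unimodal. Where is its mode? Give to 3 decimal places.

The density x^(α−1)(1−x)^(β−1) is maximised at (α−1)/(α+β−2) = 14.34/18.90 = 0.759.

0.759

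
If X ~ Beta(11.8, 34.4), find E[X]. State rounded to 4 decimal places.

E[X] = α/(α+β) = 11.8/46.2 = 0.2554.

0.2554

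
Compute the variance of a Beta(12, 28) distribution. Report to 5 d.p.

α+β = 40 and αβ = 336, so Var = αβ/[(α+β)²(α+β+1)] = 336/65600 = 0.00512.

0.00512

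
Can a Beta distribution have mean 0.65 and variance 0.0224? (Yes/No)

Yes

For any Beta, Var(X) < E[X]·(1−E[X]).
Here μ(1−μ) = 0.65×0.35 = 0.2275, and 0.0224 < 0.2275.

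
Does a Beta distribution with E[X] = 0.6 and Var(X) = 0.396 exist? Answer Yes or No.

No

The Beta variance bound is σ² < μ(1−μ).
Here μ(1−μ) = 0.6×0.4 = 0.24, and 0.396 ≥ 0.24.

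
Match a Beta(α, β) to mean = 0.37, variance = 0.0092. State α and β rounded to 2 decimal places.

α = 9.00, β = 15.33

Let s = α+β. The Beta variance is μ(1−μ)/(s+1).
So s+1 = μ(1−μ)/σ² = (0.37×0.63)/0.0092 = 0.2331/0.0092 = 25.3370, giving s = 24.3370.
Then α = μs = 0.37×24.3370 = 9.00 and β = (1−μ)s = 0.63×24.3370 = 15.33.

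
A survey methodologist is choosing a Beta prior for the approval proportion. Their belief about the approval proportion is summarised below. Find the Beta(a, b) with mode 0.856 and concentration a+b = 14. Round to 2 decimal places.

a = 11.27, b = 2.73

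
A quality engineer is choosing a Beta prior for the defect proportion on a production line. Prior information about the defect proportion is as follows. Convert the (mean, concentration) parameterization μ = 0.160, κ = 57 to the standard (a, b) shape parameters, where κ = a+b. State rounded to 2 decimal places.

a = 9.12, b = 47.88

a = μκ = 0.160×57 = 9.12 and b = (1−μ)κ = 0.840×57 = 47.88.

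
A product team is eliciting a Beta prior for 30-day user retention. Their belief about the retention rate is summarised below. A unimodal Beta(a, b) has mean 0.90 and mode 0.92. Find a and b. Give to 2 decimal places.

Let s = a+b. Mean gives a = μs = 0.90s; mode gives (a−1)/(s−2) = 0.92.
Substituting: 0.90s − 1 = 0.92(s−2) = 0.92s − 1.84, so -0.02s = -0.84 and s = 42.0000.
Then a = 0.90×42.0000 = 37.80 and b = s−a = 4.20.

a = 37.80, b = 4.20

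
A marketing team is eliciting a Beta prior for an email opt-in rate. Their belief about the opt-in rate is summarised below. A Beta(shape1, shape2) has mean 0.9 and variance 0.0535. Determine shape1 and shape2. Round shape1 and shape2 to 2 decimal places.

shape1 = 0.61, shape2 = 0.07

Let s = shape1+shape2. The Beta variance is μ(1−μ)/(s+1).
So s+1 = μ(1−μ)/σ² = (0.9×0.1)/0.0535 = 0.09/0.0535 = 1.6822, giving s = 0.6822.
Then shape1 = μs = 0.9×0.6822 = 0.61 and shape2 = (1−μ)s = 0.1×0.6822 = 0.07.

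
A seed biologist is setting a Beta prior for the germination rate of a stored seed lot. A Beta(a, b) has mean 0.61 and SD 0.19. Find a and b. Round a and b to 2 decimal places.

Variance = 0.19² = 0.0361. The moment-matching identity a+b = μ(1−μ)/Var − 1 gives
a+b = 0.2379/0.0361 − 1 = 5.5900, so a = μ·5.5900 = 3.41 and b = (1−μ)·5.5900 = 2.18.

a = 3.41, b = 2.18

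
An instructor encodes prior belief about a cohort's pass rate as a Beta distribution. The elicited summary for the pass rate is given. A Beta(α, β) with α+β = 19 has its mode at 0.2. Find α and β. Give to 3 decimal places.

Mode = (α−1)/(κ−2) with κ = α+β, so α−1 = 0.2·17 = 3.400.
α = 4.400; β = κ − α = 14.600.

α = 4.400, β = 14.600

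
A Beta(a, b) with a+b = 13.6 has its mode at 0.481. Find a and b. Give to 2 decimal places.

For a,b>1 the mode is (a−1)/(a+b−2), so a = mode·(κ−2)+1 = 0.481×11.6+1 = 6.58.
And b = (1−mode)·(κ−2)+1 = 0.519×11.6+1 = 7.02.

a = 6.58, b = 7.02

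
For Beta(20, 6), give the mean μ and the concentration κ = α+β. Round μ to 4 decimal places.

μ = 0.7692, κ = 26

κ = α+β = 20+6 = 26; μ = α/κ = 20/26 = 0.7692.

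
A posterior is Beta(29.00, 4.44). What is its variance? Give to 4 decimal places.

0.0033

α+β = 33.44 and αβ = 128.7600, so Var = αβ/[(α+β)²(α+β+1)] = 128.7600/38511.965184 = 0.0033.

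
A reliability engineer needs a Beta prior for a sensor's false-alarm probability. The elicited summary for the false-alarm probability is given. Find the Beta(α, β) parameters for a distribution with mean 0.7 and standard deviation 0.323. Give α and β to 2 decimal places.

α = 0.71, β = 0.30

Variance = 0.323² = 0.104329. The moment-matching identity α+β = μ(1−μ)/Var − 1 gives
α+β = 0.21/0.104329 − 1 = 1.0129, so α = μ·1.0129 = 0.71 and β = (1−μ)·1.0129 = 0.30.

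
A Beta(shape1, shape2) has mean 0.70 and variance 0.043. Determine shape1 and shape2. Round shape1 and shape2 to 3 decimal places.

shape1 = 2.719, shape2 = 1.165

Let s = shape1+shape2. The Beta variance is μ(1−μ)/(s+1).
So s+1 = μ(1−μ)/σ² = (0.70×0.30)/0.043 = 0.2100/0.043 = 4.8837, giving s = 3.8837.
Then shape1 = μs = 0.70×3.8837 = 2.719 and shape2 = (1−μ)s = 0.30×3.8837 = 1.165.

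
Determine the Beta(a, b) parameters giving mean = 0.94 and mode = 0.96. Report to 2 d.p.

With s = a+b: μ = a/s and mode = (a−1)/(s−2). Eliminating a = μs,
μs − 1 = m(s−2) ⇒ s(μ−m) = 1−2m ⇒ s = -0.92/-0.02 = 46.0000.
So a = μs = 43.24, b = (1−μ)s = 2.76.

a = 43.24, b = 2.76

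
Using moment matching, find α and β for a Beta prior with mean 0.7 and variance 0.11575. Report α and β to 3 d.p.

α = 0.570, β = 0.244

Write ν = α+β; then α = μν and Var = μ(1−μ)/(ν+1).
ν = μ(1−μ)/Var − 1 = 0.21/0.11575 − 1 = 0.8143.
α = 0.7·0.8143 = 0.570, β = 0.3·0.8143 = 0.244.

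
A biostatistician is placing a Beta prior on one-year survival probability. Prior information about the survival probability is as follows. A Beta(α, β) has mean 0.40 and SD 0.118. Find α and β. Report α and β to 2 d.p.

First σ² = 0.013924. Setting α = μn, β = (1−μ)n with n = α+β,
μ(1−μ)/(n+1) = 0.013924 ⇒ n+1 = 0.2400/0.013924 = 17.2364 ⇒ n = 16.2364.
Hence α = 0.40×16.2364 = 6.49, β = 0.60×16.2364 = 9.74.

α = 6.49, β = 9.74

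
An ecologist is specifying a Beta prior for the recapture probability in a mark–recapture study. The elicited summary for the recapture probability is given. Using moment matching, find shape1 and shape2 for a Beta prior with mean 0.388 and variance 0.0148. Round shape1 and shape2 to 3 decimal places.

shape1 = 5.837, shape2 = 9.207

Let s = shape1+shape2. The Beta variance is μ(1−μ)/(s+1).
So s+1 = μ(1−μ)/σ² = (0.388×0.612)/0.0148 = 0.237456/0.0148 = 16.0443, giving s = 15.0443.
Then shape1 = μs = 0.388×15.0443 = 5.837 and shape2 = (1−μ)s = 0.612×15.0443 = 9.207.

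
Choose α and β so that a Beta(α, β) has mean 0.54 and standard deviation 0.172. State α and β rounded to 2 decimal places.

α = 3.99, β = 3.40

σ² = 0.172² = 0.029584.
With s = α+β, Var = μ(1−μ)/(s+1), so s+1 = (0.54×0.46)/0.029584 = 8.3964 and s = 7.3964.
α = μs = 3.99, β = (1−μ)s = 3.40.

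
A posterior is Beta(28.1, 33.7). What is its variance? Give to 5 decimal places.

0.00395

α+β = 61.8 and αβ = 946.97, so Var = αβ/[(α+β)²(α+β+1)] = 946.97/239848.272 = 0.00395.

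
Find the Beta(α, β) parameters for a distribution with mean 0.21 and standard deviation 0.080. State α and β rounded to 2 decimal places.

σ² = 0.080² = 0.006400.
With s = α+β, Var = μ(1−μ)/(s+1), so s+1 = (0.21×0.79)/0.006400 = 25.9219 and s = 24.9219.
α = μs = 5.23, β = (1−μ)s = 19.69.

α = 5.23, β = 19.69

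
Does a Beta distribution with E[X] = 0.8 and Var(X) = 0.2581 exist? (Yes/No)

No

For any Beta, Var(X) < E[X]·(1−E[X]).
Here μ(1−μ) = 0.8×0.2 = 0.16, and 0.2581 ≥ 0.16.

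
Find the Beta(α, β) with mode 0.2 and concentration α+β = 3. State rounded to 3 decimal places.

Since the density peak of Beta(α,β) is at (α−1)/(α+β−2),
α = 1 + 0.2(3−2) = 1.200 and β = 3 − 1.200 = 1.800.

α = 1.200, β = 1.800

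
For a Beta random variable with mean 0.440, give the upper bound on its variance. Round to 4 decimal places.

For fixed mean μ the Beta variance is μ(1−μ)/(α+β+1), increasing as α+β decreases.
Its least upper bound (not attained) is μ(1−μ) = 0.440·0.560 = 0.2464.

0.2464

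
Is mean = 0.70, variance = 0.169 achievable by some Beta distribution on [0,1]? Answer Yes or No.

The Beta variance bound is σ² < μ(1−μ).
Here μ(1−μ) = 0.70×0.30 = 0.2100, and 0.169 < 0.2100.

Yes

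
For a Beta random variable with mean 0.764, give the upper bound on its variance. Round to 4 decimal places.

Var = μ(1−μ)/(α+β+1), which approaches μ(1−μ) as α+β → 0.
So the supremum is μ(1−μ) = 0.764×0.236 = 0.1803.

0.1803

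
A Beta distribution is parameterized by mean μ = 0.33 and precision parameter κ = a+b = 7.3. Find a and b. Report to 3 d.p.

a = 2.409, b = 4.891

Split κ in proportion μ : (1−μ): a = 0.33·7.3 = 2.409, b = 7.3 − 2.409 = 4.891.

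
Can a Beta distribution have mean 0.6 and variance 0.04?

Yes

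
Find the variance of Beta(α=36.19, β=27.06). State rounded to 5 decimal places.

0.00381

μ = 36.19/63.25 = 0.572174; Var = μ(1−μ)/(α+β+1) = 0.2447909/64.25 = 0.00381.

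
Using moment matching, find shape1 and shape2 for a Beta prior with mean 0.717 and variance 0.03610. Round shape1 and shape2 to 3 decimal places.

Write ν = shape1+shape2; then shape1 = μν and Var = μ(1−μ)/(ν+1).
ν = μ(1−μ)/Var − 1 = 0.202911/0.03610 − 1 = 4.6208.
shape1 = 0.717·4.6208 = 3.313, shape2 = 0.283·4.6208 = 1.308.

shape1 = 3.313, shape2 = 1.308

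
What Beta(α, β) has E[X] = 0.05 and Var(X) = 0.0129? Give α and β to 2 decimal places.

α = 0.13, β = 2.55

Write ν = α+β; then α = μν and Var = μ(1−μ)/(ν+1).
ν = μ(1−μ)/Var − 1 = 0.0475/0.0129 − 1 = 2.6822.
α = 0.05·2.6822 = 0.13, β = 0.95·2.6822 = 2.55.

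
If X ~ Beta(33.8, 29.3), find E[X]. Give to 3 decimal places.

0.536

The Beta mean is α/(α+β) = 33.8/(33.8+29.3) = 0.536.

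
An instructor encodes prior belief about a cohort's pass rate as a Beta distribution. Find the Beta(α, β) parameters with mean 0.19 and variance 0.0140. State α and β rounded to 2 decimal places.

α = 1.90, β = 8.09

Write ν = α+β; then α = μν and Var = μ(1−μ)/(ν+1).
ν = μ(1−μ)/Var − 1 = 0.1539/0.0140 − 1 = 9.9929.
α = 0.19·9.9929 = 1.90, β = 0.81·9.9929 = 8.09.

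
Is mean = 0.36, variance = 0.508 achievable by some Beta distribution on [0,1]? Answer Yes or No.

No

A Beta with mean μ has variance μ(1−μ)/(α+β+1) < μ(1−μ).
Here μ(1−μ) = 0.36×0.64 = 0.2304, and 0.508 ≥ 0.2304.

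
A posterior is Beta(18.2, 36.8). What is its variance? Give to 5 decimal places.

0.00395

α+β = 55.0 and αβ = 669.76, so Var = αβ/[(α+β)²(α+β+1)] = 669.76/169400.000 = 0.00395.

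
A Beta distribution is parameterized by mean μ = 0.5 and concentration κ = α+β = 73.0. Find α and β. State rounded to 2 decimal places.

α = 36.50, β = 36.50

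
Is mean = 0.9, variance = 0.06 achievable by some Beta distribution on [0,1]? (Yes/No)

Yes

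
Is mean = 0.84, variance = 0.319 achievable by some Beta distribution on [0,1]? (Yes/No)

No

The Beta variance bound is σ² < μ(1−μ).
Here μ(1−μ) = 0.84×0.16 = 0.1344, and 0.319 ≥ 0.1344.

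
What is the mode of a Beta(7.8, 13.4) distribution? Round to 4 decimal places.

The density x^(α−1)(1−x)^(β−1) is maximised at (α−1)/(α+β−2) = 6.8/19.2 = 0.3542.

0.3542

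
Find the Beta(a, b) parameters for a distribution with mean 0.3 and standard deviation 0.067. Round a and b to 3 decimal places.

a = 13.734, b = 32.047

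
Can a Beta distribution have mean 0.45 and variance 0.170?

Yes

For any Beta, Var(X) < E[X]·(1−E[X]).
Here μ(1−μ) = 0.45×0.55 = 0.2475, and 0.170 < 0.2475.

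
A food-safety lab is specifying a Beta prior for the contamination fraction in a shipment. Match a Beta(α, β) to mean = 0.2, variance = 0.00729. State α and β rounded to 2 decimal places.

Write ν = α+β; then α = μν and Var = μ(1−μ)/(ν+1).
ν = μ(1−μ)/Var − 1 = 0.16/0.00729 − 1 = 20.9479.
α = 0.2·20.9479 = 4.19, β = 0.8·20.9479 = 16.76.

α = 4.19, β = 16.76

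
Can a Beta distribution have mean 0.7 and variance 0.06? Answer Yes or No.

Yes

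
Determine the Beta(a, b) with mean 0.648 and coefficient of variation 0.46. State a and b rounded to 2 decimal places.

a = 1.02, b = 0.55

Var = (CV·μ)² = (0.46×0.648)² = 0.088852.
a+b = μ(1−μ)/Var − 1 = 0.228096/0.088852 − 1 = 1.5672.
Thus a = 0.648·1.5672 = 1.02 and b = 0.352·1.5672 = 0.55.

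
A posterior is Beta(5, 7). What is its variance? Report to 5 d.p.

0.01870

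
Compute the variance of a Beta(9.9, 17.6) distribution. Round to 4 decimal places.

α+β = 27.5 and αβ = 174.24, so Var = αβ/[(α+β)²(α+β+1)] = 174.24/21553.125 = 0.0081.

0.0081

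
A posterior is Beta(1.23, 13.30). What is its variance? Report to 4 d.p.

Var = αβ/[(α+β)²(α+β+1)] = (1.23×13.30)/(14.53²×15.53) = 16.3590/3278.707577 = 0.0050.

0.0050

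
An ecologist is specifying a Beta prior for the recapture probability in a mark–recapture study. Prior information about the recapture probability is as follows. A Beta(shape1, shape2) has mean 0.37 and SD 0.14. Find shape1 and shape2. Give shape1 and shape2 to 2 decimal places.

shape1 = 4.03, shape2 = 6.86

First σ² = 0.0196. Setting shape1 = μn, shape2 = (1−μ)n with n = shape1+shape2,
μ(1−μ)/(n+1) = 0.0196 ⇒ n+1 = 0.2331/0.0196 = 11.8929 ⇒ n = 10.8929.
Hence shape1 = 0.37×10.8929 = 4.03, shape2 = 0.63×10.8929 = 6.86.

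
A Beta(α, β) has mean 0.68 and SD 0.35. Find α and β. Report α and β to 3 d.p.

α = 0.528, β = 0.248

σ² = 0.35² = 0.1225.
With s = α+β, Var = μ(1−μ)/(s+1), so s+1 = (0.68×0.32)/0.1225 = 1.7763 and s = 0.7763.
α = μs = 0.528, β = (1−μ)s = 0.248.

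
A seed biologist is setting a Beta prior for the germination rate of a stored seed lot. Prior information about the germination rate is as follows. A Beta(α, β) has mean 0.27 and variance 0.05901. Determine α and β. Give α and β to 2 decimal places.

α = 0.63, β = 1.71

Write ν = α+β; then α = μν and Var = μ(1−μ)/(ν+1).
ν = μ(1−μ)/Var − 1 = 0.1971/0.05901 − 1 = 2.3401.
α = 0.27·2.3401 = 0.63, β = 0.73·2.3401 = 1.71.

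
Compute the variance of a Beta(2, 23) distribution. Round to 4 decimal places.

0.0028

μ = 2/25 = 0.080000; Var = μ(1−μ)/(α+β+1) = 0.0736000/26 = 0.0028.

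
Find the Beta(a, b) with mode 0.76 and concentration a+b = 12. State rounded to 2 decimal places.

a = 8.60, b = 3.40

Mode = (a−1)/(κ−2) with κ = a+b, so a−1 = 0.76·10 = 7.60.
a = 8.60; b = κ − a = 3.40.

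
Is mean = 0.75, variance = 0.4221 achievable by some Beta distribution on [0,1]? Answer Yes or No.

No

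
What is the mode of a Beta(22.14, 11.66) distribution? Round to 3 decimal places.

0.665

With α,β > 1, mode = (α−1)/(α+β−2) = 21.14/31.80 = 0.665.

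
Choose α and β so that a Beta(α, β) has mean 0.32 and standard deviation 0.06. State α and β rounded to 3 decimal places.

α = 19.022, β = 40.422

σ² = 0.06² = 0.0036.
With s = α+β, Var = μ(1−μ)/(s+1), so s+1 = (0.32×0.68)/0.0036 = 60.4444 and s = 59.4444.
α = μs = 19.022, β = (1−μ)s = 40.422.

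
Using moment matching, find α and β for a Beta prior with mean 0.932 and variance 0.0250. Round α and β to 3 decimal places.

α = 1.431, β = 0.104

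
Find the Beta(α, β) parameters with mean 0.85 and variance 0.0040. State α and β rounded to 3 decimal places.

α = 26.244, β = 4.631

Let s = α+β. The Beta variance is μ(1−μ)/(s+1).
So s+1 = μ(1−μ)/σ² = (0.85×0.15)/0.0040 = 0.1275/0.0040 = 31.8750, giving s = 30.8750.
Then α = μs = 0.85×30.8750 = 26.244 and β = (1−μ)s = 0.15×30.8750 = 4.631.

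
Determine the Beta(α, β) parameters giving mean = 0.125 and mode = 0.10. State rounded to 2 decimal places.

α = 4.00, β = 28.00

Let s = α+β. Mean gives α = μs = 0.125s; mode gives (α−1)/(s−2) = 0.10.
Substituting: 0.125s − 1 = 0.10(s−2) = 0.10s − 0.20, so 0.025s = 0.80 and s = 32.0000.
Then α = 0.125×32.0000 = 4.00 and β = s−α = 28.00.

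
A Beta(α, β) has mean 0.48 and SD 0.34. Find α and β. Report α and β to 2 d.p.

α = 0.56, β = 0.60

Variance = 0.34² = 0.1156. The moment-matching identity α+β = μ(1−μ)/Var − 1 gives
α+β = 0.2496/0.1156 − 1 = 1.1592, so α = μ·1.1592 = 0.56 and β = (1−μ)·1.1592 = 0.60.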